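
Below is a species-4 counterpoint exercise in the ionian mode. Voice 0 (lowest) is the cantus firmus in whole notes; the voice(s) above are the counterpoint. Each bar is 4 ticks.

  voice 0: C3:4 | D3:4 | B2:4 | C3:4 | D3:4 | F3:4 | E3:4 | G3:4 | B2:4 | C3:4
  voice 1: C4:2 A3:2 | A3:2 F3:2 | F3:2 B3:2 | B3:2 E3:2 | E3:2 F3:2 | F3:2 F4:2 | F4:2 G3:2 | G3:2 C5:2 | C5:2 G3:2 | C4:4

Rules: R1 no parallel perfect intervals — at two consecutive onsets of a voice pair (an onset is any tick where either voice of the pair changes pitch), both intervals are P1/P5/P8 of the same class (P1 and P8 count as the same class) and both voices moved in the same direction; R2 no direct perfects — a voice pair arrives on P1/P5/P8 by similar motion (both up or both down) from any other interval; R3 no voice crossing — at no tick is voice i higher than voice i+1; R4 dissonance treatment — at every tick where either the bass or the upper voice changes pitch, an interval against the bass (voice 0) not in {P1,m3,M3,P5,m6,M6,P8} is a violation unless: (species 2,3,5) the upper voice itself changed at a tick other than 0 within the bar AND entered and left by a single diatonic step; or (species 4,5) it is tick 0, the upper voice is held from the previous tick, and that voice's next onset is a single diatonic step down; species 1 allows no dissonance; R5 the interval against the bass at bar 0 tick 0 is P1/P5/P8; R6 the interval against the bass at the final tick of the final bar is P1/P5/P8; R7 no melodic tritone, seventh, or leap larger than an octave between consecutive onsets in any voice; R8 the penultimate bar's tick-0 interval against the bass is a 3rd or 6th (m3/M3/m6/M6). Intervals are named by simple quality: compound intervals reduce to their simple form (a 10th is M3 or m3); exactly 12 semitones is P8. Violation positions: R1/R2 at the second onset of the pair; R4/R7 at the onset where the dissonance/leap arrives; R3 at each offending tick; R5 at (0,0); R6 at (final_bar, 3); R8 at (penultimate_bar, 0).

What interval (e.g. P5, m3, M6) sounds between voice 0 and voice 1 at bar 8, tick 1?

voice 0=B2 voice 1=C5 -> m2

m2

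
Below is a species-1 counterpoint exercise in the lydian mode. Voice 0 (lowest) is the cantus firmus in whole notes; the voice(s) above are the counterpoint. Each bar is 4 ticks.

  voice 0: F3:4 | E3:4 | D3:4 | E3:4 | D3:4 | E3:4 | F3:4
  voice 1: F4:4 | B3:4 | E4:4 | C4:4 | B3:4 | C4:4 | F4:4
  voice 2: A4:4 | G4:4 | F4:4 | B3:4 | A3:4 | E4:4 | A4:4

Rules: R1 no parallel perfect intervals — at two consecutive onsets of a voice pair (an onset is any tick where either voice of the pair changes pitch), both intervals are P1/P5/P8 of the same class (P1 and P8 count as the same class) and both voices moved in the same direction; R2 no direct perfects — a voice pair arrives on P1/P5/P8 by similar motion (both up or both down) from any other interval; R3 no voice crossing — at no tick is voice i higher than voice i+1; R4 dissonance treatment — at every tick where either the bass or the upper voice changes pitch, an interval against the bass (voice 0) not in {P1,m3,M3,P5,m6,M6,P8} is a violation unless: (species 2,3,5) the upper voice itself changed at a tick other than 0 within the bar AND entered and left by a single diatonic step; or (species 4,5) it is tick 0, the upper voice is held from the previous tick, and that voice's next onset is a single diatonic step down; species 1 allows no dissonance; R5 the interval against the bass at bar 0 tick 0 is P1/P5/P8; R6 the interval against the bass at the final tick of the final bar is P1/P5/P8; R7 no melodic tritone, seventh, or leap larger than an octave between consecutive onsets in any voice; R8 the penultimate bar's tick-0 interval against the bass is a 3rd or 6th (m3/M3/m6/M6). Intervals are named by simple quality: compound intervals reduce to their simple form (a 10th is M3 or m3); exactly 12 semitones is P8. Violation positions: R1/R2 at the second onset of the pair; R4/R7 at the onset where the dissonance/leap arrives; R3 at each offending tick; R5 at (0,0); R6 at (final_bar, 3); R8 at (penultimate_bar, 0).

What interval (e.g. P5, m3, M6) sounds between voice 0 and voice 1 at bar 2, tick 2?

M2

voice 0=D3 voice 1=E4 -> M2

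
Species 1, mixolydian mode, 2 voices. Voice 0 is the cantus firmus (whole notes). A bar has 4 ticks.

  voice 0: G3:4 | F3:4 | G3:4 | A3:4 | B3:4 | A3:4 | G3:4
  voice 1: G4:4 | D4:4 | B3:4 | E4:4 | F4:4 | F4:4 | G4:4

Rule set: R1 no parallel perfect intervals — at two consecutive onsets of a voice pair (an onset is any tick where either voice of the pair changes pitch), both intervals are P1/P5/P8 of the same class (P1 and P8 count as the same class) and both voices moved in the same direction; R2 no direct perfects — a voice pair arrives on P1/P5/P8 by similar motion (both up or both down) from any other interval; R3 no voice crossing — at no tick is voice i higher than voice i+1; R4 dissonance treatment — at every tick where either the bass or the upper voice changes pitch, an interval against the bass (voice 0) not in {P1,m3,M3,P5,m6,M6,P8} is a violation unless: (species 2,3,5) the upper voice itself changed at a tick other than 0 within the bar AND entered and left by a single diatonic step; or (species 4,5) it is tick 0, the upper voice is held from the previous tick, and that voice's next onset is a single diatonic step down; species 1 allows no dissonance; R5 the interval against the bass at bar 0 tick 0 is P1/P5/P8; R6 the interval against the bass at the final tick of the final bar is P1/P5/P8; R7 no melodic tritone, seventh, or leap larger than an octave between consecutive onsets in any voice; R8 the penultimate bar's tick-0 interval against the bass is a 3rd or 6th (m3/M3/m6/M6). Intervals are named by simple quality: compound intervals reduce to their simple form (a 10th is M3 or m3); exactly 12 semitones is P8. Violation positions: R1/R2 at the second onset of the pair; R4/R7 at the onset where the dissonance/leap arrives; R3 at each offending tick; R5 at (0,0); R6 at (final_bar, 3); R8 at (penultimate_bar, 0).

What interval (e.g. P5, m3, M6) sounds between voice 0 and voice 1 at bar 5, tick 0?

voice 0=A3 voice 1=F4 -> m6

m6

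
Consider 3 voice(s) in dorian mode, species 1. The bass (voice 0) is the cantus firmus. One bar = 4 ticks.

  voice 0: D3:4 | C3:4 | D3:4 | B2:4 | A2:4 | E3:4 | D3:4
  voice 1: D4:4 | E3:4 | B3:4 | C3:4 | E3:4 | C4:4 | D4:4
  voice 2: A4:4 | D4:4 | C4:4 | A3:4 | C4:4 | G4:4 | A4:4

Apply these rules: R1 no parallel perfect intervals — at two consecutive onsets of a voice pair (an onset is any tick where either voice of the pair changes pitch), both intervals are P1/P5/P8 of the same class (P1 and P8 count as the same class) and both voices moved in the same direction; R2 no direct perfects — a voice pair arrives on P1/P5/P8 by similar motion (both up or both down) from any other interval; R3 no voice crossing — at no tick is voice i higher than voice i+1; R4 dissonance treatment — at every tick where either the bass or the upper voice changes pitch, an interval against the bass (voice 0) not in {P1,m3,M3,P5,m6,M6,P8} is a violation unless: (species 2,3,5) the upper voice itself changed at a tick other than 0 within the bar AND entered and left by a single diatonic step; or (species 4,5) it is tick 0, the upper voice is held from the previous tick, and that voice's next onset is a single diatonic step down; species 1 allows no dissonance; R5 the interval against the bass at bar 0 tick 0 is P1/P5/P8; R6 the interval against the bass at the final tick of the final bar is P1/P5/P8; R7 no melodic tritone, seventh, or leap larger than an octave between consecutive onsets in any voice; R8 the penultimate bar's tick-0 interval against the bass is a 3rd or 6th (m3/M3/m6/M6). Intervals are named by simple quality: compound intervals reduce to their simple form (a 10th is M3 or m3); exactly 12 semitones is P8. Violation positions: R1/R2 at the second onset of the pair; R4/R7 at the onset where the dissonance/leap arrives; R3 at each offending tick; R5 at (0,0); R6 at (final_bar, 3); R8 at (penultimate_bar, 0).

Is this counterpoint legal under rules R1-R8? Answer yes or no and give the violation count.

bar 0: v0=D3 v1=D4 v2=A4 (P5)
bar 1: v0=C3 v1=E3 v2=D4 (M2)
bar 2: v0=D3 v1=B3 v2=C4 (m7)
bar 3: v0=B2 v1=C3 v2=A3 (m7)
bar 4: v0=A2 v1=E3 v2=C4 (m3)
bar 5: v0=E3 v1=C4 v2=G4 (m3)
bar 6: v0=D3 v1=D4 v2=A4 (P5)
  R4 @ bar1.0: C3/D4 M2 untreated
  R7 @ bar1.0: D4->E3 leap 10st
  R4 @ bar2.0: D3/C4 m7 untreated
  R4 @ bar3.0: B2/C3 m2 untreated
  R4 @ bar3.0: B2/A3 m7 untreated
  R7 @ bar3.0: B3->C3 leap 11st
  R2 @ bar5.0: E3/C4 m6 -> C4/G4 P5 similar
  R1 @ bar6.0: C4/G4 P5 -> D4/A4 P5 similar

No (8 violations)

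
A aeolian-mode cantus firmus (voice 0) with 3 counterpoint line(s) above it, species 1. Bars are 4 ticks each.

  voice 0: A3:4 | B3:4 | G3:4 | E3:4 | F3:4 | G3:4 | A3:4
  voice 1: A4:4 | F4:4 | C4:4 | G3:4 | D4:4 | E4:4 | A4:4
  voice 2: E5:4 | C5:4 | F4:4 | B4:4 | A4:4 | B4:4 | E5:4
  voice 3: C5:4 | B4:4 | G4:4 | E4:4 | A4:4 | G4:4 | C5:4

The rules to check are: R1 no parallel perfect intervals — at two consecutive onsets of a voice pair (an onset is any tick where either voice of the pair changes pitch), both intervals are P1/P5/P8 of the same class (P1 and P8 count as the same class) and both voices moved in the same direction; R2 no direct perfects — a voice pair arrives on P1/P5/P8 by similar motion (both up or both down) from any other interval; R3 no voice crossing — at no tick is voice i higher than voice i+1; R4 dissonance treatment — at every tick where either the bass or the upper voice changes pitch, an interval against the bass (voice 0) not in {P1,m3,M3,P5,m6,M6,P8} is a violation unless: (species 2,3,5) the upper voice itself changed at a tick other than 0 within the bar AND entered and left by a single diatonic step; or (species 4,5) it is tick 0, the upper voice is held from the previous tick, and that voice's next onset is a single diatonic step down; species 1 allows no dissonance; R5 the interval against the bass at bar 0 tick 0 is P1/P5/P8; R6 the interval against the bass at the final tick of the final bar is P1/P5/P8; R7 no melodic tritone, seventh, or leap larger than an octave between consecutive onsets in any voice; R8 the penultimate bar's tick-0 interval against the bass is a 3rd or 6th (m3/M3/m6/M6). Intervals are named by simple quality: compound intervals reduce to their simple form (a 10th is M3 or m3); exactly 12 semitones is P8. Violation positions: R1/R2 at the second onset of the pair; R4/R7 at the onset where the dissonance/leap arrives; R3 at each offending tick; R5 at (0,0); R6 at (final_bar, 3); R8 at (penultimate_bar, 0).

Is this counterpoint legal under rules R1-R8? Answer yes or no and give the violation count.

bar 0: v0=A3 v1=A4 v2=E5 v3=C5 (m3)
bar 1: v0=B3 v1=F4 v2=C5 v3=B4 (P8)
bar 2: v0=G3 v1=C4 v2=F4 v3=G4 (P8)
bar 3: v0=E3 v1=G3 v2=B4 v3=E4 (P8)
bar 4: v0=F3 v1=D4 v2=A4 v3=A4 (M3)
bar 5: v0=G3 v1=E4 v2=B4 v3=G4 (P8)
bar 6: v0=A3 v1=A4 v2=E5 v3=C5 (m3)
  R3 @ bar0.0: E5 above C5
  R5 @ bar0.0: opens on m3
  R3 @ bar0.1: E5 above C5
  R3 @ bar0.2: E5 above C5
  R3 @ bar0.3: E5 above C5
  R1 @ bar1.0: A4/E5 P5 -> F4/C5 P5 similar
  R3 @ bar1.0: C5 above B4
  R4 @ bar1.0: B3/F4 TT untreated
  R4 @ bar1.0: B3/C5 m2 untreated
  R3 @ bar1.1: C5 above B4
  R3 @ bar1.2: C5 above B4
  R3 @ bar1.3: C5 above B4
  R1 @ bar2.0: B3/B4 P8 -> G3/G4 P8 similar
  R2 @ bar2.0: F4/B4 TT -> C4/G4 P5 similar
  R4 @ bar2.0: G3/C4 P4 untreated
  R4 @ bar2.0: G3/F4 m7 untreated
  R1 @ bar3.0: G3/G4 P8 -> E3/E4 P8 similar
  R3 @ bar3.0: B4 above E4
  R7 @ bar3.0: F4->B4 leap 6st
  R3 @ bar3.1: B4 above E4
  R3 @ bar3.2: B4 above E4
  R3 @ bar3.3: B4 above E4
  R2 @ bar4.0: G3/E4 M6 -> D4/A4 P5 similar
  R1 @ bar5.0: D4/A4 P5 -> E4/B4 P5 similar
  R3 @ bar5.0: B4 above G4
  R8 @ bar5.0: penult P8 not 3rd/6th
  R3 @ bar5.1: B4 above G4
  R3 @ bar5.2: B4 above G4
  R3 @ bar5.3: B4 above G4
  R1 @ bar6.0: E4/B4 P5 -> A4/E5 P5 similar
  R2 @ bar6.0: G3/E4 M6 -> A3/A4 P8 similar
  R2 @ bar6.0: G3/B4 M3 -> A3/E5 P5 similar
  R3 @ bar6.0: E5 above C5
  R3 @ bar6.1: E5 above C5
  R3 @ bar6.2: E5 above C5
  R3 @ bar6.3: E5 above C5
  R6 @ bar6.3: closes on m3

No (37 violations)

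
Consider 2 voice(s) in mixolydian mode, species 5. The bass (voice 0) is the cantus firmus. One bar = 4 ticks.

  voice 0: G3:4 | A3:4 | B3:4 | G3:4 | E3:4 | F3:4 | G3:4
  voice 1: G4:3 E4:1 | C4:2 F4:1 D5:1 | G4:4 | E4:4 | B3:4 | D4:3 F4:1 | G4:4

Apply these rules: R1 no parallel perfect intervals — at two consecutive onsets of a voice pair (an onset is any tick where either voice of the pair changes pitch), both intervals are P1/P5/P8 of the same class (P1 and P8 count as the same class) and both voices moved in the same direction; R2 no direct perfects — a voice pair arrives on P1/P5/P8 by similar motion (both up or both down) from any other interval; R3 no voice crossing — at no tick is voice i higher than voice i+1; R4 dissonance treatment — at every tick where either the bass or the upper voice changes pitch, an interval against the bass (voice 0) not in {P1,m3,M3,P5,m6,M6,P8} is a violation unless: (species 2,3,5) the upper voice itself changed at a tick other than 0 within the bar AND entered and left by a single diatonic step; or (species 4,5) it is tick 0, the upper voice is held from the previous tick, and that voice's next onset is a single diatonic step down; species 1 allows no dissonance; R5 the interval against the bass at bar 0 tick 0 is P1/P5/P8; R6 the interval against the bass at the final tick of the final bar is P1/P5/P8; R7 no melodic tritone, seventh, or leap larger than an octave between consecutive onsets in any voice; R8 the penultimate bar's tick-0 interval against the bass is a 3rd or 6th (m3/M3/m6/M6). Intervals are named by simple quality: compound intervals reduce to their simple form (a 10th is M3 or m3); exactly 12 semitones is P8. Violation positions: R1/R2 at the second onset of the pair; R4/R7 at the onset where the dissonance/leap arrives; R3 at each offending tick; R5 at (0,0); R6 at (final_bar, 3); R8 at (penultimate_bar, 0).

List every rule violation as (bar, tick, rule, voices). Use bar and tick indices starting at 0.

(1, 3, R4, (0, 1))
(4, 0, R2, (0, 1))
(6, 0, R1, (0, 1))

bar 0: v0=G3 v1=G4 downbeat P8
bar 1: v0=A3 v1=C4 downbeat m3
bar 2: v0=B3 v1=G4 downbeat m6
bar 3: v0=G3 v1=E4 downbeat M6
bar 4: v0=E3 v1=B3 downbeat P5
bar 5: v0=F3 v1=D4 downbeat M6
bar 6: v0=G3 v1=G4 downbeat P8
  -> R4 @ bar 1 tick 3 v(0, 1): A3/D5 P4 untreated
  -> R2 @ bar 4 tick 0 v(0, 1): G3/E4 M6 -> E3/B3 P5 similar
  -> R1 @ bar 6 tick 0 v(0, 1): F3/F4 P8 -> G3/G4 P8 similar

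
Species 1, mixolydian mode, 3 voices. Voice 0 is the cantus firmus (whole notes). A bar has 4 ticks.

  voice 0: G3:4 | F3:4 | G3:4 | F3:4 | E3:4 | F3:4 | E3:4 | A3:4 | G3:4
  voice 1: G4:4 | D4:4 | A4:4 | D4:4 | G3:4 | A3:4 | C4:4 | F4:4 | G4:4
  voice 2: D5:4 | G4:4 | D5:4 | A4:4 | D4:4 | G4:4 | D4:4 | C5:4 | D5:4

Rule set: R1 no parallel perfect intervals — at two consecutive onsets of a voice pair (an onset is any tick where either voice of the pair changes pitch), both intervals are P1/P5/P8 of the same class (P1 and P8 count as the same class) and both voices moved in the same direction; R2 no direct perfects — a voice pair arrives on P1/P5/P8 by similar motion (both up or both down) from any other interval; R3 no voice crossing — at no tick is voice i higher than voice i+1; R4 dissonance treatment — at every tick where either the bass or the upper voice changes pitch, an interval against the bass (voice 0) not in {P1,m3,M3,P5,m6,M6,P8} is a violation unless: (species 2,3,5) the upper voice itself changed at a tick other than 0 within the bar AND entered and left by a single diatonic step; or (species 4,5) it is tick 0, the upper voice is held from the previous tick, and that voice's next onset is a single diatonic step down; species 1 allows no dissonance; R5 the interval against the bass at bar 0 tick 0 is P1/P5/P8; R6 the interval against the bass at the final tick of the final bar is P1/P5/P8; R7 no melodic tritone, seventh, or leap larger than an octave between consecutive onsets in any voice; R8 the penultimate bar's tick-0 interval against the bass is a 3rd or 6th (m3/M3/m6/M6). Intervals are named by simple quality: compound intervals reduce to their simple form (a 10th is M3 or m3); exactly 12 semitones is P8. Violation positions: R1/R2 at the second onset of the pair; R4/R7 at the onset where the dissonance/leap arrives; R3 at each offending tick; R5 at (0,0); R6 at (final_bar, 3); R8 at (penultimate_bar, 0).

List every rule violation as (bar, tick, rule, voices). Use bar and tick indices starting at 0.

(1, 0, R4, (0, 2))
(2, 0, R2, (0, 2))
(2, 0, R4, (0, 1))
(3, 0, R2, (1, 2))
(4, 0, R1, (1, 2))
(4, 0, R4, (0, 2))
(5, 0, R4, (0, 2))
(6, 0, R4, (0, 2))
(7, 0, R2, (1, 2))
(7, 0, R7, (2,))
(8, 0, R1, (1, 2))

bar 0: v0=G3 v1=G4 v2=D5 downbeat P5
bar 1: v0=F3 v1=D4 v2=G4 downbeat M2
bar 2: v0=G3 v1=A4 v2=D5 downbeat P5
bar 3: v0=F3 v1=D4 v2=A4 downbeat M3
bar 4: v0=E3 v1=G3 v2=D4 downbeat m7
bar 5: v0=F3 v1=A3 v2=G4 downbeat M2
bar 6: v0=E3 v1=C4 v2=D4 downbeat m7
bar 7: v0=A3 v1=F4 v2=C5 downbeat m3
bar 8: v0=G3 v1=G4 v2=D5 downbeat P5
  -> R4 @ bar 1 tick 0 v(0, 2): F3/G4 M2 untreated
  -> R2 @ bar 2 tick 0 v(0, 2): F3/G4 M2 -> G3/D5 P5 similar
  -> R4 @ bar 2 tick 0 v(0, 1): G3/A4 M2 untreated
  -> R2 @ bar 3 tick 0 v(1, 2): A4/D5 P4 -> D4/A4 P5 similar
  -> R1 @ bar 4 tick 0 v(1, 2): D4/A4 P5 -> G3/D4 P5 similar
  -> R4 @ bar 4 tick 0 v(0, 2): E3/D4 m7 untreated
  -> R4 @ bar 5 tick 0 v(0, 2): F3/G4 M2 untreated
  -> R4 @ bar 6 tick 0 v(0, 2): E3/D4 m7 untreated
  -> R2 @ bar 7 tick 0 v(1, 2): C4/D4 M2 -> F4/C5 P5 similar
  -> R7 @ bar 7 tick 0 v(2,): D4->C5 leap 10st
  -> R1 @ bar 8 tick 0 v(1, 2): F4/C5 P5 -> G4/D5 P5 similar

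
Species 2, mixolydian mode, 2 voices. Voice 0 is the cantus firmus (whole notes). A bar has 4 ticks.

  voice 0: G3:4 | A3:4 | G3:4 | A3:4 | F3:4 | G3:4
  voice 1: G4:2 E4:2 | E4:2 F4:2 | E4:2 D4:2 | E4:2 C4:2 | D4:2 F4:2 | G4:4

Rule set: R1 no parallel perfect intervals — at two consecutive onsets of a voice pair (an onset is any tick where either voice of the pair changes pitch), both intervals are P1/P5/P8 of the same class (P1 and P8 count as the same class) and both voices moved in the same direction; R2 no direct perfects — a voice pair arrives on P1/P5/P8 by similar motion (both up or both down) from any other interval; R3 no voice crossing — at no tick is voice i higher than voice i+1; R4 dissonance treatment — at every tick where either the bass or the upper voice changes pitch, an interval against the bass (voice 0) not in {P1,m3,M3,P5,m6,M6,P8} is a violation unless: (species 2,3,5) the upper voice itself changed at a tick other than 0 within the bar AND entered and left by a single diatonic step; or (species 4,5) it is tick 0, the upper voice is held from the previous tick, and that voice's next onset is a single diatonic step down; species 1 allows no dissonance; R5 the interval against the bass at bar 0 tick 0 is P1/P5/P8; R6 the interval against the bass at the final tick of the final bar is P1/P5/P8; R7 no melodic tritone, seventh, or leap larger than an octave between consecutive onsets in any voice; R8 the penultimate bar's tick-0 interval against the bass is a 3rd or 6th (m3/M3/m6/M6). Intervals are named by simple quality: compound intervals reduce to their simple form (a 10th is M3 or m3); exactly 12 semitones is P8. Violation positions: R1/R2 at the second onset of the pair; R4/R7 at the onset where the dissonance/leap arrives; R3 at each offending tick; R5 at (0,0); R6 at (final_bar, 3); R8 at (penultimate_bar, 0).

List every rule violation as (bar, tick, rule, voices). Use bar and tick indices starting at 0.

bar 0: v0=G3 v1=G4 downbeat P8
bar 1: v0=A3 v1=E4 downbeat P5
bar 2: v0=G3 v1=E4 downbeat M6
bar 3: v0=A3 v1=E4 downbeat P5
bar 4: v0=F3 v1=D4 downbeat M6
bar 5: v0=G3 v1=G4 downbeat P8
  -> R1 @ bar 3 tick 0 v(0, 1): G3/D4 P5 -> A3/E4 P5 similar
  -> R1 @ bar 5 tick 0 v(0, 1): F3/F4 P8 -> G3/G4 P8 similar

(3, 0, R1, (0, 1))
(5, 0, R1, (0, 1))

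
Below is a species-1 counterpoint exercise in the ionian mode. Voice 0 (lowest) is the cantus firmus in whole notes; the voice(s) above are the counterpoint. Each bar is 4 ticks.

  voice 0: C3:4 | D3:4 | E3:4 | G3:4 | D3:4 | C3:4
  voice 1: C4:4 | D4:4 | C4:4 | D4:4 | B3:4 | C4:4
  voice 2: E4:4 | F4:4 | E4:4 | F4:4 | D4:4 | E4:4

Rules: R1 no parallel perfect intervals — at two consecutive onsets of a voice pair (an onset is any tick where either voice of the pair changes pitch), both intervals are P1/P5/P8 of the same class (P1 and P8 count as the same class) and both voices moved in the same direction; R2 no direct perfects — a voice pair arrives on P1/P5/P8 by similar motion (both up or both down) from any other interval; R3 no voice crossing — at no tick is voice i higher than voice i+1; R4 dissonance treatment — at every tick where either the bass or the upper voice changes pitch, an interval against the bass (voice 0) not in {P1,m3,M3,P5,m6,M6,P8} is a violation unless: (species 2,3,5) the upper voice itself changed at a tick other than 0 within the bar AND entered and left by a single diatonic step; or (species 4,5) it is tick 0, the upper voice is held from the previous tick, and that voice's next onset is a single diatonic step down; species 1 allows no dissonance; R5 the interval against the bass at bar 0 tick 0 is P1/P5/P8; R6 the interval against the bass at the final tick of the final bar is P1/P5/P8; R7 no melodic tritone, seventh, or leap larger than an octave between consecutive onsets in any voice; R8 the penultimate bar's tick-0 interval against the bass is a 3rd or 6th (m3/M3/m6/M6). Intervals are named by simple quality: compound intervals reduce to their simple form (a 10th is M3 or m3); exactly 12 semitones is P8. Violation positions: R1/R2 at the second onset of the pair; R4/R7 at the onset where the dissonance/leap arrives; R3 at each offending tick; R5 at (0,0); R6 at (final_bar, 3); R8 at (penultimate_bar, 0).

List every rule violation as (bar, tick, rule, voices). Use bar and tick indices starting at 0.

bar 0: v0=C3 v1=C4 v2=E4 downbeat M3
bar 1: v0=D3 v1=D4 v2=F4 downbeat m3
bar 2: v0=E3 v1=C4 v2=E4 downbeat P8
bar 3: v0=G3 v1=D4 v2=F4 downbeat m7
bar 4: v0=D3 v1=B3 v2=D4 downbeat P8
bar 5: v0=C3 v1=C4 v2=E4 downbeat M3
  -> R5 @ bar 0 tick 0 v(0, 2): opens on M3
  -> R1 @ bar 1 tick 0 v(0, 1): C3/C4 P8 -> D3/D4 P8 similar
  -> R2 @ bar 3 tick 0 v(0, 1): E3/C4 m6 -> G3/D4 P5 similar
  -> R4 @ bar 3 tick 0 v(0, 2): G3/F4 m7 untreated
  -> R2 @ bar 4 tick 0 v(0, 2): G3/F4 m7 -> D3/D4 P8 similar
  -> R8 @ bar 4 tick 0 v(0, 2): penult P8 not 3rd/6th
  -> R6 @ bar 5 tick 3 v(0, 2): closes on M3

(0, 0, R5, (0, 2))
(1, 0, R1, (0, 1))
(3, 0, R2, (0, 1))
(3, 0, R4, (0, 2))
(4, 0, R2, (0, 2))
(4, 0, R8, (0, 2))
(5, 3, R6, (0, 2))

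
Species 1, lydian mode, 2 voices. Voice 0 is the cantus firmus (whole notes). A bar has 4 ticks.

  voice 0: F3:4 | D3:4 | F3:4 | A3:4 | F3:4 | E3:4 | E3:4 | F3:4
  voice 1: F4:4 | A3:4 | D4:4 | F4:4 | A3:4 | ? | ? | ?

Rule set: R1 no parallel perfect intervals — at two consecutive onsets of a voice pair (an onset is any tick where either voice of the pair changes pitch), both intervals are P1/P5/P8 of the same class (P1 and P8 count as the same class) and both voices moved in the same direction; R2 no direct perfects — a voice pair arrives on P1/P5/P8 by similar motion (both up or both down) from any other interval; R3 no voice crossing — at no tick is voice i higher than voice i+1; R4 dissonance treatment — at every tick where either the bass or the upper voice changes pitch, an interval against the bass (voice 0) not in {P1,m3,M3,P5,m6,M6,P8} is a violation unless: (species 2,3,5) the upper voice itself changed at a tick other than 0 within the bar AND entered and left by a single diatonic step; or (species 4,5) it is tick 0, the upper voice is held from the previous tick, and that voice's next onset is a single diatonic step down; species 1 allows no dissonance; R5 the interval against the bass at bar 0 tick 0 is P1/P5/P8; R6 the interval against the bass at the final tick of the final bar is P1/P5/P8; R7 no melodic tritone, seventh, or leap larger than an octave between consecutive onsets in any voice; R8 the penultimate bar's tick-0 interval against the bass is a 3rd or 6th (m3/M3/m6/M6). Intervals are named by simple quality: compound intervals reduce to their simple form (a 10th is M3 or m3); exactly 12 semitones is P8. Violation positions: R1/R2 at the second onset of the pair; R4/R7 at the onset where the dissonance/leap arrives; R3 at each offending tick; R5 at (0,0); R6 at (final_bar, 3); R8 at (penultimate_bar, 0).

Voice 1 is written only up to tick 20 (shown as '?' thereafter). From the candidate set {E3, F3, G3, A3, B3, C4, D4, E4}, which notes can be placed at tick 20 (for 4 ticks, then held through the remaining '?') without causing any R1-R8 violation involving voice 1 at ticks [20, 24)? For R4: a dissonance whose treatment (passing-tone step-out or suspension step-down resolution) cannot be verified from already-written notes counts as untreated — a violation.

E3: violates R2
F3: violates R4
G3: legal
A3: violates R4
B3: legal
C4: legal
D4: violates R4
E4: legal

{B3, C4, E4, G3}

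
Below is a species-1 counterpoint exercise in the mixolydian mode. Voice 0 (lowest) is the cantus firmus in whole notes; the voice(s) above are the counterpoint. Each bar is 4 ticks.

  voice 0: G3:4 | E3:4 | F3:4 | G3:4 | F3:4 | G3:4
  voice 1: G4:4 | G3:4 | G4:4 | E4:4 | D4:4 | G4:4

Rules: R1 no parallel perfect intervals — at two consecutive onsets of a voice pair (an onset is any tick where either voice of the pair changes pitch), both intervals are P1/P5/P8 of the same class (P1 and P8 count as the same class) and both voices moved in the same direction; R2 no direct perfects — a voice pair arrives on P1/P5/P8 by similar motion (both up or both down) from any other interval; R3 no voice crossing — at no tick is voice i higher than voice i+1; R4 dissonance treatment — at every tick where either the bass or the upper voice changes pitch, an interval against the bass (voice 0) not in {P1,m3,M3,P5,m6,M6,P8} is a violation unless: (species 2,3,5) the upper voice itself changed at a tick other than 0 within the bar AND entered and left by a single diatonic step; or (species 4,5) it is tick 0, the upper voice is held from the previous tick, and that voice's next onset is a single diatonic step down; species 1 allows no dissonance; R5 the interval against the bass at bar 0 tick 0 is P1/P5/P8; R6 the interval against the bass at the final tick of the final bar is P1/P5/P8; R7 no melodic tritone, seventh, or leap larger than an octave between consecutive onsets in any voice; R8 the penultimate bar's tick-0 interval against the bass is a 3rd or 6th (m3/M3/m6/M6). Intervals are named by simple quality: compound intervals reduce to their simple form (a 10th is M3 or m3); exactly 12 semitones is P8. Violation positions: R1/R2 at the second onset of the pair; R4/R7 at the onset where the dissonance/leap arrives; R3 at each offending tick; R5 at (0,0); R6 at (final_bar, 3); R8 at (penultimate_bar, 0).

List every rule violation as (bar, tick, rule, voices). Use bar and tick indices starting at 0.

(2, 0, R4, (0, 1))
(5, 0, R2, (0, 1))

bar 0: v0=G3 v1=G4 downbeat P8
bar 1: v0=E3 v1=G3 downbeat m3
bar 2: v0=F3 v1=G4 downbeat M2
bar 3: v0=G3 v1=E4 downbeat M6
bar 4: v0=F3 v1=D4 downbeat M6
bar 5: v0=G3 v1=G4 downbeat P8
  -> R4 @ bar 2 tick 0 v(0, 1): F3/G4 M2 untreated
  -> R2 @ bar 5 tick 0 v(0, 1): F3/D4 M6 -> G3/G4 P8 similar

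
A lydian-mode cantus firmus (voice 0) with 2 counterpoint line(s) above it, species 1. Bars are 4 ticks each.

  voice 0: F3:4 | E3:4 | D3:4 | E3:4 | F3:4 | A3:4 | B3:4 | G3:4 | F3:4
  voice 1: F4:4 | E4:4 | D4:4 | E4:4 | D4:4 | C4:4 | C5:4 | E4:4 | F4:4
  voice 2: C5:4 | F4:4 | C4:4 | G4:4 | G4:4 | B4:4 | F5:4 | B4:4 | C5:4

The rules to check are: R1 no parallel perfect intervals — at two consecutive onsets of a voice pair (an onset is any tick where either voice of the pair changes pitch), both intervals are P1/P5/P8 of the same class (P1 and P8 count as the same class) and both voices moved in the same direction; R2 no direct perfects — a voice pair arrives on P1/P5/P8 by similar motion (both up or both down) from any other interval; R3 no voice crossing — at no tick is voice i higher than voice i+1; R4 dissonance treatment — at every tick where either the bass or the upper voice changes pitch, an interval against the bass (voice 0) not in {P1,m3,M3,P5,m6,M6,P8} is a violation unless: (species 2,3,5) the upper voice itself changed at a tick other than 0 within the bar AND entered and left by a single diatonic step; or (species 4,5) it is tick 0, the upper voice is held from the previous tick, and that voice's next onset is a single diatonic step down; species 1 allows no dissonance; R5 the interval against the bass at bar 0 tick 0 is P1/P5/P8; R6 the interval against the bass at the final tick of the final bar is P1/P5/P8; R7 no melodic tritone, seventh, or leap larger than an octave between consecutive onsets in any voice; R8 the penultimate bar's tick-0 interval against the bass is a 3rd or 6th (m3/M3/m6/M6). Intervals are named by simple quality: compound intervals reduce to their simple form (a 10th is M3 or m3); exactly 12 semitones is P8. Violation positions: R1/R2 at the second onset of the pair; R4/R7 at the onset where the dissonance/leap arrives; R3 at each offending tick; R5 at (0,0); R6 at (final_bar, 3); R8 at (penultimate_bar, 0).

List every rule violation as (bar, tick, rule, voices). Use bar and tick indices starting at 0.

(1, 0, R1, (0, 1))
(1, 0, R4, (0, 2))
(2, 0, R1, (0, 1))
(2, 0, R3, (1, 2))
(2, 0, R4, (0, 2))
(2, 1, R3, (1, 2))
(2, 2, R3, (1, 2))
(2, 3, R3, (1, 2))
(3, 0, R1, (0, 1))
(4, 0, R4, (0, 2))
(5, 0, R4, (0, 2))
(6, 0, R4, (0, 1))
(6, 0, R4, (0, 2))
(6, 0, R7, (2,))
(7, 0, R2, (1, 2))
(7, 0, R7, (2,))
(8, 0, R1, (1, 2))

bar 0: v0=F3 v1=F4 v2=C5 downbeat P5
bar 1: v0=E3 v1=E4 v2=F4 downbeat m2
bar 2: v0=D3 v1=D4 v2=C4 downbeat m7
bar 3: v0=E3 v1=E4 v2=G4 downbeat m3
bar 4: v0=F3 v1=D4 v2=G4 downbeat M2
bar 5: v0=A3 v1=C4 v2=B4 downbeat M2
bar 6: v0=B3 v1=C5 v2=F5 downbeat TT
bar 7: v0=G3 v1=E4 v2=B4 downbeat M3
bar 8: v0=F3 v1=F4 v2=C5 downbeat P5
  -> R1 @ bar 1 tick 0 v(0, 1): F3/F4 P8 -> E3/E4 P8 similar
  -> R4 @ bar 1 tick 0 v(0, 2): E3/F4 m2 untreated
  -> R1 @ bar 2 tick 0 v(0, 1): E3/E4 P8 -> D3/D4 P8 similar
  -> R3 @ bar 2 tick 0 v(1, 2): D4 above C4
  -> R4 @ bar 2 tick 0 v(0, 2): D3/C4 m7 untreated
  -> R3 @ bar 2 tick 1 v(1, 2): D4 above C4
  -> R3 @ bar 2 tick 2 v(1, 2): D4 above C4
  -> R3 @ bar 2 tick 3 v(1, 2): D4 above C4
  -> R1 @ bar 3 tick 0 v(0, 1): D3/D4 P8 -> E3/E4 P8 similar
  -> R4 @ bar 4 tick 0 v(0, 2): F3/G4 M2 untreated
  -> R4 @ bar 5 tick 0 v(0, 2): A3/B4 M2 untreated
  -> R4 @ bar 6 tick 0 v(0, 1): B3/C5 m2 untreated
  -> R4 @ bar 6 tick 0 v(0, 2): B3/F5 TT untreated
  -> R7 @ bar 6 tick 0 v(2,): B4->F5 leap 6st
  -> R2 @ bar 7 tick 0 v(1, 2): C5/F5 P4 -> E4/B4 P5 similar
  -> R7 @ bar 7 tick 0 v(2,): F5->B4 leap 6st
  -> R1 @ bar 8 tick 0 v(1, 2): E4/B4 P5 -> F4/C5 P5 similar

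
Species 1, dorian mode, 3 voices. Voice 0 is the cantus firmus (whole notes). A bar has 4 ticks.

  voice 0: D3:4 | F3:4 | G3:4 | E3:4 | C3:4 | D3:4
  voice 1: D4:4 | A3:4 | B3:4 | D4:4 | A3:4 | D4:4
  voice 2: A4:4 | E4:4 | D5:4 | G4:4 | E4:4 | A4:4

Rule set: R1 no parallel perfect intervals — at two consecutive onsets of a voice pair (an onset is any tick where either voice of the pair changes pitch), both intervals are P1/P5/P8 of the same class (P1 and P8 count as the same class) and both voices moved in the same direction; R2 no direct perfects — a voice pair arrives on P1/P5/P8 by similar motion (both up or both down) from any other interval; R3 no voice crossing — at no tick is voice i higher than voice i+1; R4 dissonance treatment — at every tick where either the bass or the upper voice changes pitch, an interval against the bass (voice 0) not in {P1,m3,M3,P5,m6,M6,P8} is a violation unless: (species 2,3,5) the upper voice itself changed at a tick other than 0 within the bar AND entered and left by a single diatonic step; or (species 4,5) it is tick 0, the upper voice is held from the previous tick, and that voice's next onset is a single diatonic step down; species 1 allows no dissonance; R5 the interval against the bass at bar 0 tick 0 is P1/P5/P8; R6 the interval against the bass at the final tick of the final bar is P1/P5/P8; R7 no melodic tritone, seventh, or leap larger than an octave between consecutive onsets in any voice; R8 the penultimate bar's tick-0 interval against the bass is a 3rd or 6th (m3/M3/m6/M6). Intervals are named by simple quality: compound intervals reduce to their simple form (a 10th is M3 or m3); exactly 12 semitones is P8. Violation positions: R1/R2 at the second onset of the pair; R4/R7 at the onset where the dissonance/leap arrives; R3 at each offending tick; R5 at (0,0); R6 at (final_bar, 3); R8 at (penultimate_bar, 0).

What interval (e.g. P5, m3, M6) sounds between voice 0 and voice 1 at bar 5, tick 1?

P8

voice 0=D3 voice 1=D4 -> P8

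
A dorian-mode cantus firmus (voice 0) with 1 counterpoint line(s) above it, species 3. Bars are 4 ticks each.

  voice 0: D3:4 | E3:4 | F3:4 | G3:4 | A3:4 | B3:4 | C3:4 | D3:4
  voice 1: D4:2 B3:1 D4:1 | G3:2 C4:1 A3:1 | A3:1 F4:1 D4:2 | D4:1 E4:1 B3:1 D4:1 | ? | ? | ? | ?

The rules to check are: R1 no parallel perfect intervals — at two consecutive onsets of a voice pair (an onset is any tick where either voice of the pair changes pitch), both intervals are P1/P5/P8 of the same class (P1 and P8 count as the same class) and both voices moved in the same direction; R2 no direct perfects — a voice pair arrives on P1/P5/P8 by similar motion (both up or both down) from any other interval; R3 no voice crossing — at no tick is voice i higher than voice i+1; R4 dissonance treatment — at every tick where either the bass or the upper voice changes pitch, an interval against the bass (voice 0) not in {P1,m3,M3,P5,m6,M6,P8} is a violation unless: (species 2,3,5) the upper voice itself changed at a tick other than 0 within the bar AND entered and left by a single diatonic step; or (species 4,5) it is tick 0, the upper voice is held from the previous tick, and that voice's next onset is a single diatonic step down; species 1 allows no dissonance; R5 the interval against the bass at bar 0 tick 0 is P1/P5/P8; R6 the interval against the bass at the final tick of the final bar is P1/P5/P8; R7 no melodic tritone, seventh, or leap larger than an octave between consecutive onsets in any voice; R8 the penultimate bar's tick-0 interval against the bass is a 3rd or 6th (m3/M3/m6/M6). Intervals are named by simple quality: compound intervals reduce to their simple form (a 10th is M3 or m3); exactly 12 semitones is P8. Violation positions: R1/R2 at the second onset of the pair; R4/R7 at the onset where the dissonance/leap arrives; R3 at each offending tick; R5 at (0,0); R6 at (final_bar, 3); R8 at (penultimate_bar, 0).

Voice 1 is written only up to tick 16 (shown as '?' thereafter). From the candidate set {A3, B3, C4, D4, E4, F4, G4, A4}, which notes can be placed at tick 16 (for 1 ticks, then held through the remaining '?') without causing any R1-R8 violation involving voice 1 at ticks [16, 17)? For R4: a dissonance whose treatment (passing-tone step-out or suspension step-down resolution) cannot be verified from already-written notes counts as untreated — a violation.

{A3, C4, F4}

A3: legal
B3: violates R4
C4: legal
D4: violates R4
E4: violates R1
F4: legal
G4: violates R4
A4: violates R2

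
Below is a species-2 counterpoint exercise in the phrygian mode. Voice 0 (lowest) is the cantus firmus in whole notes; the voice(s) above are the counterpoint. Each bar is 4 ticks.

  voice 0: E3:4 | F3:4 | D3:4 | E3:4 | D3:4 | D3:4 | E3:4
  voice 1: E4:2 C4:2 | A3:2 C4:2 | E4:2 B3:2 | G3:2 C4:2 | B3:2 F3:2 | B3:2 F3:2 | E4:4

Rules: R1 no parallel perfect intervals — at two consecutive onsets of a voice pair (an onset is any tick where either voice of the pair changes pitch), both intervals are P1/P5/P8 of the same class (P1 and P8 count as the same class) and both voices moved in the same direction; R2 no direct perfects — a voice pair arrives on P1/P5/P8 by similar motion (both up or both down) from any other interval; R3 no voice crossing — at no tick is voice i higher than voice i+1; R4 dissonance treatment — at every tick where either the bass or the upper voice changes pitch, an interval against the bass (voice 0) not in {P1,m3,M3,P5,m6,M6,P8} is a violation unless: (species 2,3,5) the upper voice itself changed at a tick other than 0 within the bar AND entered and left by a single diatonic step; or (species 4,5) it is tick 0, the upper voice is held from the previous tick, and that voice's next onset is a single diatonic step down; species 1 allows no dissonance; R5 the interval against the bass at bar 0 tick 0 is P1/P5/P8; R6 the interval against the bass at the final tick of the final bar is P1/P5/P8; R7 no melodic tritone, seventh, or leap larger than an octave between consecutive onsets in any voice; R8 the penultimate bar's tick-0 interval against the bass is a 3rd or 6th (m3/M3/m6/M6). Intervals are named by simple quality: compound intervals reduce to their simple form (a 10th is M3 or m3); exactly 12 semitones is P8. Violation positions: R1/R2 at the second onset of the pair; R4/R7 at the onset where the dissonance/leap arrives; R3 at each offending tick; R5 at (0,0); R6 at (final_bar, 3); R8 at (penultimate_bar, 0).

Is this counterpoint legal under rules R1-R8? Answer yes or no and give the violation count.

No (6 violations)

bar 0: v0=E3 v1=E4 (P8)
bar 1: v0=F3 v1=A3 (M3)
bar 2: v0=D3 v1=E4 (M2)
bar 3: v0=E3 v1=G3 (m3)
bar 4: v0=D3 v1=B3 (M6)
bar 5: v0=D3 v1=B3 (M6)
bar 6: v0=E3 v1=E4 (P8)
  R4 @ bar2.0: D3/E4 M2 untreated
  R7 @ bar4.2: B3->F3 leap 6st
  R7 @ bar5.0: F3->B3 leap 6st
  R7 @ bar5.2: B3->F3 leap 6st
  R2 @ bar6.0: D3/F3 m3 -> E3/E4 P8 similar
  R7 @ bar6.0: F3->E4 leap 11st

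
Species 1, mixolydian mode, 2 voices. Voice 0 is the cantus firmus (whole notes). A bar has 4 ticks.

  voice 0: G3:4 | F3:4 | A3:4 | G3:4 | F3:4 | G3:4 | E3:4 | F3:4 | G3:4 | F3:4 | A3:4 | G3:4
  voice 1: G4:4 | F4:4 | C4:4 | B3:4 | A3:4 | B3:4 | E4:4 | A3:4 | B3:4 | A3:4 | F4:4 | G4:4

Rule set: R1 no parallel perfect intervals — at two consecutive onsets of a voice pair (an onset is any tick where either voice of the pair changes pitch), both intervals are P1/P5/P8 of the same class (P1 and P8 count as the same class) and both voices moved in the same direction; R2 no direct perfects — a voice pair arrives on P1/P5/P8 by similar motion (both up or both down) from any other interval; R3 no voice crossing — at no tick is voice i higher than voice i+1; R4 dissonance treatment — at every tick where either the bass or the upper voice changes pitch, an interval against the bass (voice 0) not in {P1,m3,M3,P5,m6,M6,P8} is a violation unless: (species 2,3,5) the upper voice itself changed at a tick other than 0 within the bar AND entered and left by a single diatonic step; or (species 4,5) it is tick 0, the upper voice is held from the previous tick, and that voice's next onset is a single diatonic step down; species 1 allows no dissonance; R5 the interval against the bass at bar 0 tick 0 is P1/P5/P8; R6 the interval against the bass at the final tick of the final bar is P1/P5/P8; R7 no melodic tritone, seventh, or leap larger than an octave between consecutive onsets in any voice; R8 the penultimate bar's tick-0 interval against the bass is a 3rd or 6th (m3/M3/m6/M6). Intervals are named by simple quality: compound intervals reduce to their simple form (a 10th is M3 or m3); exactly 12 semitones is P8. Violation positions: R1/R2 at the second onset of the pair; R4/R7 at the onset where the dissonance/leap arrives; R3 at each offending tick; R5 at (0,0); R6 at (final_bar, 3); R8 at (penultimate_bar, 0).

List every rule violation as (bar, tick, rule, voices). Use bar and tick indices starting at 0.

bar 0: v0=G3 v1=G4 downbeat P8
bar 1: v0=F3 v1=F4 downbeat P8
bar 2: v0=A3 v1=C4 downbeat m3
bar 3: v0=G3 v1=B3 downbeat M3
bar 4: v0=F3 v1=A3 downbeat M3
bar 5: v0=G3 v1=B3 downbeat M3
bar 6: v0=E3 v1=E4 downbeat P8
bar 7: v0=F3 v1=A3 downbeat M3
bar 8: v0=G3 v1=B3 downbeat M3
bar 9: v0=F3 v1=A3 downbeat M3
bar 10: v0=A3 v1=F4 downbeat m6
bar 11: v0=G3 v1=G4 downbeat P8
  -> R1 @ bar 1 tick 0 v(0, 1): G3/G4 P8 -> F3/F4 P8 similar

(1, 0, R1, (0, 1))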